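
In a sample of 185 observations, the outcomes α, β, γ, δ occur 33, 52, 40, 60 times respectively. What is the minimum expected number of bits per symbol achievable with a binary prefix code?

2 bits/symbol

Probabilities are the counts divided by 185.
Repeatedly combine the two least-probable nodes; the expected code length is the sum of the merged weights.
merge 33/185 + 8/37 → 73/185
merge 52/185 + 12/37 → 112/185
merge 73/185 + 112/185 → 1
L = 73/185 + 112/185 + 1 = 2 bits/symbol.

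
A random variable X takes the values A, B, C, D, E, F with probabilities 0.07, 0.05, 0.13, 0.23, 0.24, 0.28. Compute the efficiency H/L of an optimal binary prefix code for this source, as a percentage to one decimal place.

99.7%

Entropy H = −Σ p log₂ p ≈ 2.3633 bits.
Huffman merges: 1/20+7/100→3/25; 3/25+13/100→1/4; 23/100+6/25→47/100; 1/4+7/25→53/100; 47/100+53/100→1. L = 237/100 ≈ 2.3700.
Efficiency = H/L = 2.3633/2.3700 = 99.7%.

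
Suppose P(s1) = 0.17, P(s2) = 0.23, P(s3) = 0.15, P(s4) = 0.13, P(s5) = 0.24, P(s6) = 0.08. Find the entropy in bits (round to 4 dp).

2.5011 bits

H = −Σ pᵢ log₂ pᵢ.
−0.17·log₂(0.17) = 0.4346
−0.23·log₂(0.23) = 0.4877
−0.15·log₂(0.15) = 0.4105
−0.13·log₂(0.13) = 0.3826
−0.24·log₂(0.24) = 0.4941
−0.08·log₂(0.08) = 0.2915
Sum ≈ 2.5011 → 2.5011 bits.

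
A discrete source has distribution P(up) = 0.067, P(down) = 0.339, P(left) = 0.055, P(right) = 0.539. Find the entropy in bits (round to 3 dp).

1.501 bits

H = −Σ pᵢ log₂ pᵢ.
−0.067·log₂(0.067) = 0.2613
−0.339·log₂(0.339) = 0.5291
−0.055·log₂(0.055) = 0.2301
−0.539·log₂(0.539) = 0.4806
Sum ≈ 1.5011 → 1.501 bits.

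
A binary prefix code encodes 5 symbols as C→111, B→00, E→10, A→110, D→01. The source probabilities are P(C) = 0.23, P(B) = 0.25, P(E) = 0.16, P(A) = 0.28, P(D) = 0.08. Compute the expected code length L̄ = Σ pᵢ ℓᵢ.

2.51 bits/symbol

L̄ = Σ pᵢ·ℓᵢ = 0.23·3 + 0.25·2 + 0.16·2 + 0.28·3 + 0.08·2 = 2.51 bits/symbol.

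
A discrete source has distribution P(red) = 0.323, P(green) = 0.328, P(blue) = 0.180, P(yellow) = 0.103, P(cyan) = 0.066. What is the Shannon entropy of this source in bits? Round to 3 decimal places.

H = −Σ pᵢ log₂ pᵢ.
−0.323·log₂(0.323) = 0.5266
−0.328·log₂(0.328) = 0.5275
−0.180·log₂(0.180) = 0.4453
−0.103·log₂(0.103) = 0.3378
−0.066·log₂(0.066) = 0.2588
Sum ≈ 2.0960 → 2.096 bits.

2.096 bits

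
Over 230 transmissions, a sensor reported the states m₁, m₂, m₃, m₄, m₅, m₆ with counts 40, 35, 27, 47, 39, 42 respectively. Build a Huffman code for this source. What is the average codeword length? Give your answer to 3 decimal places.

Probabilities are the counts divided by 230.
Repeatedly combine the two least-probable nodes; the expected code length is the sum of the merged weights.
merge 27/230 + 7/46 → 31/115
merge 39/230 + 4/23 → 79/230
merge 21/115 + 47/230 → 89/230
merge 31/115 + 79/230 → 141/230
merge 89/230 + 141/230 → 1
L = 31/115 + 79/230 + 89/230 + 141/230 + 1 = 601/230 ≈ 2.613 bits/symbol.

2.613 bits/symbol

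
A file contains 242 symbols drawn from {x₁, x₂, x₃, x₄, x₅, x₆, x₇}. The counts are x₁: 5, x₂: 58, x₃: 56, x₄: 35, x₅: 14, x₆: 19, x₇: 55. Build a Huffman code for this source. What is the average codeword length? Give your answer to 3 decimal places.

Probabilities are the counts divided by 242.
Repeatedly combine the two least-probable nodes; the expected code length is the sum of the merged weights.
merge 5/242 + 7/121 → 19/242
merge 19/242 + 19/242 → 19/121
merge 35/242 + 19/121 → 73/242
merge 5/22 + 28/121 → 111/242
merge 29/121 + 73/242 → 131/242
merge 111/242 + 131/242 → 1
L = 19/242 + 19/121 + 73/242 + 111/242 + 131/242 + 1 = 307/121 ≈ 2.537 bits/symbol.

2.537 bits/symbol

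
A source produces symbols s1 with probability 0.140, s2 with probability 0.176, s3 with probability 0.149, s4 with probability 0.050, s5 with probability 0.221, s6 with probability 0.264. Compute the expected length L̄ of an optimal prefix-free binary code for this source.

Repeatedly combine the two least-probable nodes; the expected code length is the sum of the merged weights.
merge 1/20 + 7/50 → 19/100
merge 149/1000 + 22/125 → 13/40
merge 19/100 + 221/1000 → 411/1000
merge 33/125 + 13/40 → 589/1000
merge 411/1000 + 589/1000 → 1
L = 19/100 + 13/40 + 411/1000 + 589/1000 + 1 = 503/200 = 2.515 bits/symbol.

2.515 bits/symbol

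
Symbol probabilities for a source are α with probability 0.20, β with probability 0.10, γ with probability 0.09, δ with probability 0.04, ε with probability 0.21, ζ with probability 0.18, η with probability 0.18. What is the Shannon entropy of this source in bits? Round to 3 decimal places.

2.658 bits

H = −Σ pᵢ log₂ pᵢ.
−0.20·log₂(0.20) = 0.4644
−0.10·log₂(0.10) = 0.3322
−0.09·log₂(0.09) = 0.3127
−0.04·log₂(0.04) = 0.1858
−0.21·log₂(0.21) = 0.4728
−0.18·log₂(0.18) = 0.4453
−0.18·log₂(0.18) = 0.4453
Sum ≈ 2.6584 → 2.658 bits.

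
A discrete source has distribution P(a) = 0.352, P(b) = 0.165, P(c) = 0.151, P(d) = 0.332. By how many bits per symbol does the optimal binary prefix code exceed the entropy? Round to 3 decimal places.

0.065 bits

Entropy H = −Σ p log₂ p ≈ 1.8991 bits.
Huffman merges: 151/1000+33/200→79/250; 79/250+83/250→81/125; 44/125+81/125→1. L = 491/250 ≈ 1.9640.
L − H = 1.9640 − 1.8991 = 0.065 bits.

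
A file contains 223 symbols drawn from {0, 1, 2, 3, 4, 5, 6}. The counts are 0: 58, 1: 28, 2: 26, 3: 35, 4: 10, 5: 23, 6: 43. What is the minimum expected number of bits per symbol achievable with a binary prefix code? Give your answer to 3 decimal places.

Probabilities are the counts divided by 223.
Repeatedly combine the two least-probable nodes; the expected code length is the sum of the merged weights.
merge 10/223 + 23/223 → 33/223
merge 26/223 + 28/223 → 54/223
merge 33/223 + 35/223 → 68/223
merge 43/223 + 54/223 → 97/223
merge 58/223 + 68/223 → 126/223
merge 97/223 + 126/223 → 1
L = 33/223 + 54/223 + 68/223 + 97/223 + 126/223 + 1 = 601/223 ≈ 2.695 bits/symbol.

2.695 bits/symbol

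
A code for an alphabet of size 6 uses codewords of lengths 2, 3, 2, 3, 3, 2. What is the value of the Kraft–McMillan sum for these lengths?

With common denominator 2^3 = 8: Σ 2^(−ℓᵢ) = 2/8 + 1/8 + 2/8 + 1/8 + 1/8 + 2/8 = 9/8 = 1.125.

1.125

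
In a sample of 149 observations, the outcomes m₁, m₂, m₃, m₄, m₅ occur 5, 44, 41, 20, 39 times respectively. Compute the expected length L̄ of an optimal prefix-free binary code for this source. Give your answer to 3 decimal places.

Probabilities are the counts divided by 149.
Repeatedly combine the two least-probable nodes; the expected code length is the sum of the merged weights.
merge 5/149 + 20/149 → 25/149
merge 25/149 + 39/149 → 64/149
merge 41/149 + 44/149 → 85/149
merge 64/149 + 85/149 → 1
L = 25/149 + 64/149 + 85/149 + 1 = 323/149 ≈ 2.168 bits/symbol.

2.168 bits/symbol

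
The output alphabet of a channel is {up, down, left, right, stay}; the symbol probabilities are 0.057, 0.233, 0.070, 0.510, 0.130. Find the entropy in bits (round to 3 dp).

1.872 bits

H = −Σ pᵢ log₂ pᵢ.
−0.057·log₂(0.057) = 0.2356
−0.233·log₂(0.233) = 0.4897
−0.070·log₂(0.070) = 0.2686
−0.510·log₂(0.510) = 0.4954
−0.130·log₂(0.130) = 0.3826
Sum ≈ 1.8719 → 1.872 bits.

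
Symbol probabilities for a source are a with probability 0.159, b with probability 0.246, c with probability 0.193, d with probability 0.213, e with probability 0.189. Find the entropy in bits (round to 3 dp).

H = −Σ pᵢ log₂ pᵢ.
−0.159·log₂(0.159) = 0.4218
−0.246·log₂(0.246) = 0.4977
−0.193·log₂(0.193) = 0.4581
−0.213·log₂(0.213) = 0.4752
−0.189·log₂(0.189) = 0.4543
Sum ≈ 2.3071 → 2.307 bits.

2.307 bits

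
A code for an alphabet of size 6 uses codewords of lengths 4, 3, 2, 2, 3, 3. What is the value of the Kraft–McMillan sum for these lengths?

With common denominator 2^4 = 16: Σ 2^(−ℓᵢ) = 1/16 + 2/16 + 4/16 + 4/16 + 2/16 + 2/16 = 15/16 = 0.9375.

0.9375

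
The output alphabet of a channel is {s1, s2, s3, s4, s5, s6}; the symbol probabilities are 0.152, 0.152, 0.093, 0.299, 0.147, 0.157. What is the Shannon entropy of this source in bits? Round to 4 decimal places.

H = −Σ pᵢ log₂ pᵢ.
−0.152·log₂(0.152) = 0.4131
−0.152·log₂(0.152) = 0.4131
−0.093·log₂(0.093) = 0.3187
−0.299·log₂(0.299) = 0.5208
−0.147·log₂(0.147) = 0.4066
−0.157·log₂(0.157) = 0.4194
Sum ≈ 2.4917 → 2.4917 bits.

2.4917 bits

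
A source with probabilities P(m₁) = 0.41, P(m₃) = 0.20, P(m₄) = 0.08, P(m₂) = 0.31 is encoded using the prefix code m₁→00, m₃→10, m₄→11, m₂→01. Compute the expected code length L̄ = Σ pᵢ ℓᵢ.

L̄ = Σ pᵢ·ℓᵢ = 0.41·2 + 0.20·2 + 0.08·2 + 0.31·2 = 2 bits/symbol.

2 bits/symbol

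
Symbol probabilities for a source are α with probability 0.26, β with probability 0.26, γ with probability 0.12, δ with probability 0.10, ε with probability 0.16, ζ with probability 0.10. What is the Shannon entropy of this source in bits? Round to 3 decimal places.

H = −Σ pᵢ log₂ pᵢ.
−0.26·log₂(0.26) = 0.5053
−0.26·log₂(0.26) = 0.5053
−0.12·log₂(0.12) = 0.3671
−0.10·log₂(0.10) = 0.3322
−0.16·log₂(0.16) = 0.4230
−0.10·log₂(0.10) = 0.3322
Sum ≈ 2.4650 → 2.465 bits.

2.465 bits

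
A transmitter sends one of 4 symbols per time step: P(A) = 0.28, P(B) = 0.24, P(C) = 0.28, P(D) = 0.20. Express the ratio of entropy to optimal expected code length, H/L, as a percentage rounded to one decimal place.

99.3%

Entropy H = −Σ p log₂ p ≈ 1.9870 bits.
Huffman merges: 1/5+6/25→11/25; 7/25+7/25→14/25; 11/25+14/25→1. L = 2 ≈ 2.0000.
Efficiency = H/L = 1.9870/2.0000 = 99.3%.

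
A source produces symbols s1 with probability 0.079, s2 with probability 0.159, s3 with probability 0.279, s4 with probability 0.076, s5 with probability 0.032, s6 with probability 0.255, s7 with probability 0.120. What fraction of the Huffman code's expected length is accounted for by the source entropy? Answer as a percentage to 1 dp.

98.5%

Entropy H = −Σ p log₂ p ≈ 2.5362 bits.
Huffman merges: 4/125+19/250→27/250; 79/1000+27/250→187/1000; 3/25+159/1000→279/1000; 187/1000+51/200→221/500; 279/1000+279/1000→279/500; 221/500+279/500→1. L = 1287/500 ≈ 2.5740.
Efficiency = H/L = 2.5362/2.5740 = 98.5%.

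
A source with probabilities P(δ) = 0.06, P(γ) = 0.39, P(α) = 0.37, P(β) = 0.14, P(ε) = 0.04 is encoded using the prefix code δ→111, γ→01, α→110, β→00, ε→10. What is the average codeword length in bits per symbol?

L̄ = Σ pᵢ·ℓᵢ = 0.06·3 + 0.39·2 + 0.37·3 + 0.14·2 + 0.04·2 = 2.43 bits/symbol.

2.43 bits/symbol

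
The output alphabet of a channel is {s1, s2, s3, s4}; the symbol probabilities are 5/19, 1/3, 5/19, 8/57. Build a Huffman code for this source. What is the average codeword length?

2 bits/symbol

Repeatedly combine the two least-probable nodes; the expected code length is the sum of the merged weights.
merge 8/57 + 5/19 → 23/57
merge 5/19 + 1/3 → 34/57
merge 23/57 + 34/57 → 1
L = 23/57 + 34/57 + 1 = 2 bits/symbol.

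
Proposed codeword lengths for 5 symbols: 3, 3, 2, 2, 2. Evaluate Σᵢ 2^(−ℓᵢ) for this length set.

1

With common denominator 2^3 = 8: Σ 2^(−ℓᵢ) = 1/8 + 1/8 + 2/8 + 2/8 + 2/8 = 8/8 = 1.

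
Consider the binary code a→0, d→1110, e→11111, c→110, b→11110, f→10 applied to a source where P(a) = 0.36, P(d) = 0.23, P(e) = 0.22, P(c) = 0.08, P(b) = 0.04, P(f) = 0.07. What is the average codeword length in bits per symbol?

L̄ = Σ pᵢ·ℓᵢ = 0.36·1 + 0.23·4 + 0.22·5 + 0.08·3 + 0.04·5 + 0.07·2 = 2.96 bits/symbol.

2.96 bits/symbol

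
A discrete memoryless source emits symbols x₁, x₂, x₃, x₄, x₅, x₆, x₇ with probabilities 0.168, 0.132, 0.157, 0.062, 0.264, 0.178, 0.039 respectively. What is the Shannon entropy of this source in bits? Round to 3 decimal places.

2.619 bits

H = −Σ pᵢ log₂ pᵢ.
−0.168·log₂(0.168) = 0.4323
−0.132·log₂(0.132) = 0.3856
−0.157·log₂(0.157) = 0.4194
−0.062·log₂(0.062) = 0.2487
−0.264·log₂(0.264) = 0.5072
−0.178·log₂(0.178) = 0.4432
−0.039·log₂(0.039) = 0.1825
Sum ≈ 2.6191 → 2.619 bits.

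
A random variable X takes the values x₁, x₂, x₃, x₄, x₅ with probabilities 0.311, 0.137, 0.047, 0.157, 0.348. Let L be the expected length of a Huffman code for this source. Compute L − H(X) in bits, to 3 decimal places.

Entropy H = −Σ p log₂ p ≈ 2.0736 bits.
Huffman merges: 47/1000+137/1000→23/125; 157/1000+23/125→341/1000; 311/1000+341/1000→163/250; 87/250+163/250→1. L = 2177/1000 ≈ 2.1770.
L − H = 2.1770 − 2.0736 = 0.103 bits.

0.103 bits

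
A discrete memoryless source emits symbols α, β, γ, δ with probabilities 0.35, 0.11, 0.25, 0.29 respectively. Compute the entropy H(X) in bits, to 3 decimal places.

1.898 bits

H = −Σ pᵢ log₂ pᵢ.
−0.35·log₂(0.35) = 0.5301
−0.11·log₂(0.11) = 0.3503
−0.25·log₂(0.25) = 0.5000
−0.29·log₂(0.29) = 0.5179
Sum ≈ 1.8983 → 1.898 bits.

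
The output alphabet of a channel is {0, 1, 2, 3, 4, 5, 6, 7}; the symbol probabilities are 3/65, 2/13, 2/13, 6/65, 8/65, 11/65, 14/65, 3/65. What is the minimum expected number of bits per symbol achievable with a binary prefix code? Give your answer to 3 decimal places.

2.877 bits/symbol

Repeatedly combine the two least-probable nodes; the expected code length is the sum of the merged weights.
merge 3/65 + 3/65 → 6/65
merge 6/65 + 6/65 → 12/65
merge 8/65 + 2/13 → 18/65
merge 2/13 + 11/65 → 21/65
merge 12/65 + 14/65 → 2/5
merge 18/65 + 21/65 → 3/5
merge 2/5 + 3/5 → 1
L = 6/65 + 12/65 + 18/65 + 21/65 + 2/5 + 3/5 + 1 = 187/65 ≈ 2.877 bits/symbol.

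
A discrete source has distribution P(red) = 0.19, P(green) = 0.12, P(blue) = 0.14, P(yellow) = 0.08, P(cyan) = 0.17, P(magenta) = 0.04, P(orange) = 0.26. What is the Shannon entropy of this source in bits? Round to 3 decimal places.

H = −Σ pᵢ log₂ pᵢ.
−0.19·log₂(0.19) = 0.4552
−0.12·log₂(0.12) = 0.3671
−0.14·log₂(0.14) = 0.3971
−0.08·log₂(0.08) = 0.2915
−0.17·log₂(0.17) = 0.4346
−0.04·log₂(0.04) = 0.1858
−0.26·log₂(0.26) = 0.5053
Sum ≈ 2.6365 → 2.637 bits.

2.637 bits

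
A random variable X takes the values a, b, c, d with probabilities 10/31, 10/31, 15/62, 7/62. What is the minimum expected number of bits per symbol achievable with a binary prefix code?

Repeatedly combine the two least-probable nodes; the expected code length is the sum of the merged weights.
merge 7/62 + 15/62 → 11/31
merge 10/31 + 10/31 → 20/31
merge 11/31 + 20/31 → 1
L = 11/31 + 20/31 + 1 = 2 bits/symbol.

2 bits/symbol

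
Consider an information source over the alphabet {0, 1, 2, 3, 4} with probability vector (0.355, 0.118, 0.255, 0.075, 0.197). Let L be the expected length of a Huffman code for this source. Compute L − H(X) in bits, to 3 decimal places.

Entropy H = −Σ p log₂ p ≈ 2.1389 bits.
Huffman merges: 3/40+59/500→193/1000; 193/1000+197/1000→39/100; 51/200+71/200→61/100; 39/100+61/100→1. L = 2193/1000 ≈ 2.1930.
L − H = 2.1930 − 2.1389 = 0.054 bits.

0.054 bits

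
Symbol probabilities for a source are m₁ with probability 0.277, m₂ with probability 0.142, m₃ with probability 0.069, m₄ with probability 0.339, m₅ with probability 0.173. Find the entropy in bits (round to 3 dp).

H = −Σ pᵢ log₂ pᵢ.
−0.277·log₂(0.277) = 0.5130
−0.142·log₂(0.142) = 0.3999
−0.069·log₂(0.069) = 0.2662
−0.339·log₂(0.339) = 0.5291
−0.173·log₂(0.173) = 0.4379
Sum ≈ 2.1460 → 2.146 bits.

2.146 bits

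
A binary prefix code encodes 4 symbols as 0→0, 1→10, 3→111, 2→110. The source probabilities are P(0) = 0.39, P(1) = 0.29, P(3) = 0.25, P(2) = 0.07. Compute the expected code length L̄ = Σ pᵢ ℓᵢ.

1.93 bits/symbol

L̄ = Σ pᵢ·ℓᵢ = 0.39·1 + 0.29·2 + 0.25·3 + 0.07·3 = 1.93 bits/symbol.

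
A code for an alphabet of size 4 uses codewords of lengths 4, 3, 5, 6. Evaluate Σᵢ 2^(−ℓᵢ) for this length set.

0.234375

With common denominator 2^6 = 64: Σ 2^(−ℓᵢ) = 4/64 + 8/64 + 2/64 + 1/64 = 15/64 = 0.234375.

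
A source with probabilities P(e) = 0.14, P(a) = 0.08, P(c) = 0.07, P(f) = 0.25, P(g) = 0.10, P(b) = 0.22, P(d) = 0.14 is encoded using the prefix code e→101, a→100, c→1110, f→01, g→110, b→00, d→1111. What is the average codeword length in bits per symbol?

2.74 bits/symbol

L̄ = Σ pᵢ·ℓᵢ = 0.14·3 + 0.08·3 + 0.07·4 + 0.25·2 + 0.10·3 + 0.22·2 + 0.14·4 = 2.74 bits/symbol.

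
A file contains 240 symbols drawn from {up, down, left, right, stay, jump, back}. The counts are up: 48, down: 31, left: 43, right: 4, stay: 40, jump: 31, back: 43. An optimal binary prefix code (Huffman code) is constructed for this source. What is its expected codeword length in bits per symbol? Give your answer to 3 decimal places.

Probabilities are the counts divided by 240.
Repeatedly combine the two least-probable nodes; the expected code length is the sum of the merged weights.
merge 1/60 + 31/240 → 7/48
merge 31/240 + 7/48 → 11/40
merge 1/6 + 43/240 → 83/240
merge 43/240 + 1/5 → 91/240
merge 11/40 + 83/240 → 149/240
merge 91/240 + 149/240 → 1
L = 7/48 + 11/40 + 83/240 + 91/240 + 149/240 + 1 = 83/30 ≈ 2.767 bits/symbol.

2.767 bits/symbol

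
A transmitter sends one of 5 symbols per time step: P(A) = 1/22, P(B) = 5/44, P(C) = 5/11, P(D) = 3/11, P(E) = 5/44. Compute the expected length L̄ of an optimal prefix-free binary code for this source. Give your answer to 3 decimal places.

1.977 bits/symbol

Repeatedly combine the two least-probable nodes; the expected code length is the sum of the merged weights.
merge 1/22 + 5/44 → 7/44
merge 5/44 + 7/44 → 3/11
merge 3/11 + 3/11 → 6/11
merge 5/11 + 6/11 → 1
L = 7/44 + 3/11 + 6/11 + 1 = 87/44 ≈ 1.977 bits/symbol.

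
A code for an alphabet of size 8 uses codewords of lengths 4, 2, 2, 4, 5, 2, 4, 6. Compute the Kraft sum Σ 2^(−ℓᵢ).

With common denominator 2^6 = 64: Σ 2^(−ℓᵢ) = 4/64 + 16/64 + 16/64 + 4/64 + 2/64 + 16/64 + 4/64 + 1/64 = 63/64 = 0.984375.

0.984375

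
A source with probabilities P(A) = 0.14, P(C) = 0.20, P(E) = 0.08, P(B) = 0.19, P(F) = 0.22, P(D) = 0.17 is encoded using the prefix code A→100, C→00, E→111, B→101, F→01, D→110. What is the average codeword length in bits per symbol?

L̄ = Σ pᵢ·ℓᵢ = 0.14·3 + 0.20·2 + 0.08·3 + 0.19·3 + 0.22·2 + 0.17·3 = 2.58 bits/symbol.

2.58 bits/symbol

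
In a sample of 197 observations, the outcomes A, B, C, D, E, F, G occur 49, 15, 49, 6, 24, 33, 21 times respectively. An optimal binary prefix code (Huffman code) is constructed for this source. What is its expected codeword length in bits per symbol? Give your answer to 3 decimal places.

Probabilities are the counts divided by 197.
Repeatedly combine the two least-probable nodes; the expected code length is the sum of the merged weights.
merge 6/197 + 15/197 → 21/197
merge 21/197 + 21/197 → 42/197
merge 24/197 + 33/197 → 57/197
merge 42/197 + 49/197 → 91/197
merge 49/197 + 57/197 → 106/197
merge 91/197 + 106/197 → 1
L = 21/197 + 42/197 + 57/197 + 91/197 + 106/197 + 1 = 514/197 ≈ 2.609 bits/symbol.

2.609 bits/symbol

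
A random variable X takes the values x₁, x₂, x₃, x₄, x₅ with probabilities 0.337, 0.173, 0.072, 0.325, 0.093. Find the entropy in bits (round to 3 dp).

H = −Σ pᵢ log₂ pᵢ.
−0.337·log₂(0.337) = 0.5288
−0.173·log₂(0.173) = 0.4379
−0.072·log₂(0.072) = 0.2733
−0.325·log₂(0.325) = 0.5270
−0.093·log₂(0.093) = 0.3187
Sum ≈ 2.0857 → 2.086 bits.

2.086 bits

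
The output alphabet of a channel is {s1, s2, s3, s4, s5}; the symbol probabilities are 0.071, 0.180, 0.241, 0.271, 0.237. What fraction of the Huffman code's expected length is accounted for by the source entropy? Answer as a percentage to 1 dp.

Entropy H = −Σ p log₂ p ≈ 2.2137 bits.
Huffman merges: 71/1000+9/50→251/1000; 237/1000+241/1000→239/500; 251/1000+271/1000→261/500; 239/500+261/500→1. L = 2251/1000 ≈ 2.2510.
Efficiency = H/L = 2.2137/2.2510 = 98.3%.

98.3%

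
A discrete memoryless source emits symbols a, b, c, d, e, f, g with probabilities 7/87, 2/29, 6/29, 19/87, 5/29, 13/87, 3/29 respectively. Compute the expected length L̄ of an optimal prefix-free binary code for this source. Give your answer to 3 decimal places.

2.724 bits/symbol

Repeatedly combine the two least-probable nodes; the expected code length is the sum of the merged weights.
merge 2/29 + 7/87 → 13/87
merge 3/29 + 13/87 → 22/87
merge 13/87 + 5/29 → 28/87
merge 6/29 + 19/87 → 37/87
merge 22/87 + 28/87 → 50/87
merge 37/87 + 50/87 → 1
L = 13/87 + 22/87 + 28/87 + 37/87 + 50/87 + 1 = 79/29 ≈ 2.724 bits/symbol.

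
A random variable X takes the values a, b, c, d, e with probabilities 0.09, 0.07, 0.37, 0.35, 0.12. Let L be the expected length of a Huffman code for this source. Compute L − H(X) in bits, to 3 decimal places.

Entropy H = −Σ p log₂ p ≈ 2.0091 bits.
Huffman merges: 7/100+9/100→4/25; 3/25+4/25→7/25; 7/25+7/20→63/100; 37/100+63/100→1. L = 207/100 ≈ 2.0700.
L − H = 2.0700 − 2.0091 = 0.061 bits.

0.061 bits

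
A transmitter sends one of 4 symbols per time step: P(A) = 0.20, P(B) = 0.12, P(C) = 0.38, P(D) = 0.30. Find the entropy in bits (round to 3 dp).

H = −Σ pᵢ log₂ pᵢ.
−0.20·log₂(0.20) = 0.4644
−0.12·log₂(0.12) = 0.3671
−0.38·log₂(0.38) = 0.5305
−0.30·log₂(0.30) = 0.5211
Sum ≈ 1.8830 → 1.883 bits.

1.883 bits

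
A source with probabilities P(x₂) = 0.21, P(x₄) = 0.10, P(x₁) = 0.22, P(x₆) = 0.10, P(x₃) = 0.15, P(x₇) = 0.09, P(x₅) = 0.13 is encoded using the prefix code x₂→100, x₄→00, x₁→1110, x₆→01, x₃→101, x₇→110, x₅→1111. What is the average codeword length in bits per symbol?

3.15 bits/symbol

L̄ = Σ pᵢ·ℓᵢ = 0.21·3 + 0.10·2 + 0.22·4 + 0.10·2 + 0.15·3 + 0.09·3 + 0.13·4 = 3.15 bits/symbol.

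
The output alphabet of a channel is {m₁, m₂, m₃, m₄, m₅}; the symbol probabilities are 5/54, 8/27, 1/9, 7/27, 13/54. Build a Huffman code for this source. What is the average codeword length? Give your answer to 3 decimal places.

2.204 bits/symbol

Repeatedly combine the two least-probable nodes; the expected code length is the sum of the merged weights.
merge 5/54 + 1/9 → 11/54
merge 11/54 + 13/54 → 4/9
merge 7/27 + 8/27 → 5/9
merge 4/9 + 5/9 → 1
L = 11/54 + 4/9 + 5/9 + 1 = 119/54 ≈ 2.204 bits/symbol.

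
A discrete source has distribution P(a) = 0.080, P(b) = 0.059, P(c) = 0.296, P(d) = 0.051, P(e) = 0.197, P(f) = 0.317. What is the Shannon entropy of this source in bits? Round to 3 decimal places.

2.258 bits

H = −Σ pᵢ log₂ pᵢ.
−0.080·log₂(0.080) = 0.2915
−0.059·log₂(0.059) = 0.2409
−0.296·log₂(0.296) = 0.5199
−0.051·log₂(0.051) = 0.2190
−0.197·log₂(0.197) = 0.4617
−0.317·log₂(0.317) = 0.5254
Sum ≈ 2.2584 → 2.258 bits.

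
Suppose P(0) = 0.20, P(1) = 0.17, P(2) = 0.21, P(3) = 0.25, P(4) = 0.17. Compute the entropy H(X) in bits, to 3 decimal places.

H = −Σ pᵢ log₂ pᵢ.
−0.20·log₂(0.20) = 0.4644
−0.17·log₂(0.17) = 0.4346
−0.21·log₂(0.21) = 0.4728
−0.25·log₂(0.25) = 0.5000
−0.17·log₂(0.17) = 0.4346
Sum ≈ 2.3064 → 2.306 bits.

2.306 bits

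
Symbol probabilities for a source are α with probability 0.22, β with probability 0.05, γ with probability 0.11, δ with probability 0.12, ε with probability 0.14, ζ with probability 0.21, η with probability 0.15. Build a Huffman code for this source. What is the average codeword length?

2.73 bits/symbol

Repeatedly combine the two least-probable nodes; the expected code length is the sum of the merged weights.
merge 1/20 + 11/100 → 4/25
merge 3/25 + 7/50 → 13/50
merge 3/20 + 4/25 → 31/100
merge 21/100 + 11/50 → 43/100
merge 13/50 + 31/100 → 57/100
merge 43/100 + 57/100 → 1
L = 4/25 + 13/50 + 31/100 + 43/100 + 57/100 + 1 = 273/100 = 2.73 bits/symbol.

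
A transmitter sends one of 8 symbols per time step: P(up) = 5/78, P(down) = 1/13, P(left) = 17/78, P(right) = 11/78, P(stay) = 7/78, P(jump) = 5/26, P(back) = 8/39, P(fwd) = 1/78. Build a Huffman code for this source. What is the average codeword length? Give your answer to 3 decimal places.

2.808 bits/symbol

Repeatedly combine the two least-probable nodes; the expected code length is the sum of the merged weights.
merge 1/78 + 5/78 → 1/13
merge 1/13 + 1/13 → 2/13
merge 7/78 + 11/78 → 3/13
merge 2/13 + 5/26 → 9/26
merge 8/39 + 17/78 → 11/26
merge 3/13 + 9/26 → 15/26
merge 11/26 + 15/26 → 1
L = 1/13 + 2/13 + 3/13 + 9/26 + 11/26 + 15/26 + 1 = 73/26 ≈ 2.808 bits/symbol.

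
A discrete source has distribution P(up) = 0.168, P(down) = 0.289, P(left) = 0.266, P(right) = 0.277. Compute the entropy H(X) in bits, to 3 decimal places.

H = −Σ pᵢ log₂ pᵢ.
−0.168·log₂(0.168) = 0.4323
−0.289·log₂(0.289) = 0.5176
−0.266·log₂(0.266) = 0.5082
−0.277·log₂(0.277) = 0.5130
Sum ≈ 1.9711 → 1.971 bits.

1.971 bits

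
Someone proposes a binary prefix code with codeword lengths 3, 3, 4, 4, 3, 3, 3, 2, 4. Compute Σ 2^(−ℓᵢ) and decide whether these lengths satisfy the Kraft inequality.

1.0625; no

With common denominator 2^4 = 16: Σ 2^(−ℓᵢ) = 2/16 + 2/16 + 1/16 + 1/16 + 2/16 + 2/16 + 2/16 + 4/16 + 1/16 = 17/16 = 1.0625.
Kraft's inequality requires Σ ≤ 1; here Σ = 1.0625 > 1, so no such prefix code exists.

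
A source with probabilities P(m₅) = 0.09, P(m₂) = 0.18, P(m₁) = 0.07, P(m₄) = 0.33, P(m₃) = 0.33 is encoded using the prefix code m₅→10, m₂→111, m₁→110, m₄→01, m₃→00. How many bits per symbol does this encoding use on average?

L̄ = Σ pᵢ·ℓᵢ = 0.09·2 + 0.18·3 + 0.07·3 + 0.33·2 + 0.33·2 = 2.25 bits/symbol.

2.25 bits/symbol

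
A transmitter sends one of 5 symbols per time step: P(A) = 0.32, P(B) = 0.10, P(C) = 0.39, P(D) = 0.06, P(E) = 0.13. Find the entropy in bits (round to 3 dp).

H = −Σ pᵢ log₂ pᵢ.
−0.32·log₂(0.32) = 0.5260
−0.10·log₂(0.10) = 0.3322
−0.39·log₂(0.39) = 0.5298
−0.06·log₂(0.06) = 0.2435
−0.13·log₂(0.13) = 0.3826
Sum ≈ 2.0142 → 2.014 bits.

2.014 bits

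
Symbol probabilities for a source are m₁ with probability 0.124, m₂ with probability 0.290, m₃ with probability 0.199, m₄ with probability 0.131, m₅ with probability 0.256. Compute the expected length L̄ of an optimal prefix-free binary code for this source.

Repeatedly combine the two least-probable nodes; the expected code length is the sum of the merged weights.
merge 31/250 + 131/1000 → 51/200
merge 199/1000 + 51/200 → 227/500
merge 32/125 + 29/100 → 273/500
merge 227/500 + 273/500 → 1
L = 51/200 + 227/500 + 273/500 + 1 = 451/200 = 2.255 bits/symbol.

2.255 bits/symbol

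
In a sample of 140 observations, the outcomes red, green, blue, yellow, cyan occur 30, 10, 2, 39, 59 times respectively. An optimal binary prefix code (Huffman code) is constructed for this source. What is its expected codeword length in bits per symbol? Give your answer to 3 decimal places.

1.964 bits/symbol

Probabilities are the counts divided by 140.
Repeatedly combine the two least-probable nodes; the expected code length is the sum of the merged weights.
merge 1/70 + 1/14 → 3/35
merge 3/35 + 3/14 → 3/10
merge 39/140 + 3/10 → 81/140
merge 59/140 + 81/140 → 1
L = 3/35 + 3/10 + 81/140 + 1 = 55/28 ≈ 1.964 bits/symbol.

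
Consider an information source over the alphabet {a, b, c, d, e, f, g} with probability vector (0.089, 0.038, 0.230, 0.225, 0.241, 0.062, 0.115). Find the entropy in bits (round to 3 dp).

2.564 bits

H = −Σ pᵢ log₂ pᵢ.
−0.089·log₂(0.089) = 0.3106
−0.038·log₂(0.038) = 0.1793
−0.230·log₂(0.230) = 0.4877
−0.225·log₂(0.225) = 0.4842
−0.241·log₂(0.241) = 0.4947
−0.062·log₂(0.062) = 0.2487
−0.115·log₂(0.115) = 0.3588
Sum ≈ 2.5641 → 2.564 bits.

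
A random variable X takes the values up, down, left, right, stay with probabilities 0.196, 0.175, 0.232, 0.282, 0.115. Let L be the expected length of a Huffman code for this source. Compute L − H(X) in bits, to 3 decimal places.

0.026 bits

Entropy H = −Σ p log₂ p ≈ 2.2637 bits.
Huffman merges: 23/200+7/40→29/100; 49/250+29/125→107/250; 141/500+29/100→143/250; 107/250+143/250→1. L = 229/100 ≈ 2.2900.
L − H = 2.2900 − 2.2637 = 0.026 bits.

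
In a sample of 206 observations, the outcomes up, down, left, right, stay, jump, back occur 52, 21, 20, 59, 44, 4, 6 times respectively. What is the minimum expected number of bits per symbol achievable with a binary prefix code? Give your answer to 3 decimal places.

2.442 bits/symbol

Probabilities are the counts divided by 206.
Repeatedly combine the two least-probable nodes; the expected code length is the sum of the merged weights.
merge 2/103 + 3/103 → 5/103
merge 5/103 + 10/103 → 15/103
merge 21/206 + 15/103 → 51/206
merge 22/103 + 51/206 → 95/206
merge 26/103 + 59/206 → 111/206
merge 95/206 + 111/206 → 1
L = 5/103 + 15/103 + 51/206 + 95/206 + 111/206 + 1 = 503/206 ≈ 2.442 bits/symbol.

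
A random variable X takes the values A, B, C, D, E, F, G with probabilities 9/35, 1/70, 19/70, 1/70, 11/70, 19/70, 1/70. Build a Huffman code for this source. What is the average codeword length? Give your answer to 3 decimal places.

Repeatedly combine the two least-probable nodes; the expected code length is the sum of the merged weights.
merge 1/70 + 1/70 → 1/35
merge 1/70 + 1/35 → 3/70
merge 3/70 + 11/70 → 1/5
merge 1/5 + 9/35 → 16/35
merge 19/70 + 19/70 → 19/35
merge 16/35 + 19/35 → 1
L = 1/35 + 3/70 + 1/5 + 16/35 + 19/35 + 1 = 159/70 ≈ 2.271 bits/symbol.

2.271 bits/symbol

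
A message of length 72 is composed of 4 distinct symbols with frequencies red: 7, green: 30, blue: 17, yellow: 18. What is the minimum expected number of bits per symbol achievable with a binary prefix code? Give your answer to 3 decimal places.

1.917 bits/symbol

Probabilities are the counts divided by 72.
Repeatedly combine the two least-probable nodes; the expected code length is the sum of the merged weights.
merge 7/72 + 17/72 → 1/3
merge 1/4 + 1/3 → 7/12
merge 5/12 + 7/12 → 1
L = 1/3 + 7/12 + 1 = 23/12 ≈ 1.917 bits/symbol.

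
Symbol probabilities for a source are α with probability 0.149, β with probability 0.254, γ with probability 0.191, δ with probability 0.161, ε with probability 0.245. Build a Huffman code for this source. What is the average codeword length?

2.31 bits/symbol

Repeatedly combine the two least-probable nodes; the expected code length is the sum of the merged weights.
merge 149/1000 + 161/1000 → 31/100
merge 191/1000 + 49/200 → 109/250
merge 127/500 + 31/100 → 141/250
merge 109/250 + 141/250 → 1
L = 31/100 + 109/250 + 141/250 + 1 = 231/100 = 2.31 bits/symbol.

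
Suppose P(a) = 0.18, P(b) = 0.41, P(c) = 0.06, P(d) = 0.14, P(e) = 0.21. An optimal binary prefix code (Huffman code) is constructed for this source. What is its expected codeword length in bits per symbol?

2.17 bits/symbol

Repeatedly combine the two least-probable nodes; the expected code length is the sum of the merged weights.
merge 3/50 + 7/50 → 1/5
merge 9/50 + 1/5 → 19/50
merge 21/100 + 19/50 → 59/100
merge 41/100 + 59/100 → 1
L = 1/5 + 19/50 + 59/100 + 1 = 217/100 = 2.17 bits/symbol.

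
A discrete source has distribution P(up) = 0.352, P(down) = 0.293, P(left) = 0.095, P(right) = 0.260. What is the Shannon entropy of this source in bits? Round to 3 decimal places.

1.877 bits

H = −Σ pᵢ log₂ pᵢ.
−0.352·log₂(0.352) = 0.5302
−0.293·log₂(0.293) = 0.5189
−0.095·log₂(0.095) = 0.3226
−0.260·log₂(0.260) = 0.5053
Sum ≈ 1.8770 → 1.877 bits.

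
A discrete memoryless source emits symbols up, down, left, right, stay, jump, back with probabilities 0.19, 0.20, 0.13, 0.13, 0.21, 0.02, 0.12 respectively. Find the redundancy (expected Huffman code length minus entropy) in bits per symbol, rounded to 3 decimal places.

0.092 bits

Entropy H = −Σ p log₂ p ≈ 2.6377 bits.
Huffman merges: 1/50+3/25→7/50; 13/100+13/100→13/50; 7/50+19/100→33/100; 1/5+21/100→41/100; 13/50+33/100→59/100; 41/100+59/100→1. L = 273/100 ≈ 2.7300.
L − H = 2.7300 − 2.6377 = 0.092 bits.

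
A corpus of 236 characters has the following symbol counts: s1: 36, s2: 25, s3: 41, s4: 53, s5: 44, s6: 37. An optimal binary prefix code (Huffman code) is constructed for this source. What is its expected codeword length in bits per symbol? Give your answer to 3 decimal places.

Probabilities are the counts divided by 236.
Repeatedly combine the two least-probable nodes; the expected code length is the sum of the merged weights.
merge 25/236 + 9/59 → 61/236
merge 37/236 + 41/236 → 39/118
merge 11/59 + 53/236 → 97/236
merge 61/236 + 39/118 → 139/236
merge 97/236 + 139/236 → 1
L = 61/236 + 39/118 + 97/236 + 139/236 + 1 = 611/236 ≈ 2.589 bits/symbol.

2.589 bits/symbol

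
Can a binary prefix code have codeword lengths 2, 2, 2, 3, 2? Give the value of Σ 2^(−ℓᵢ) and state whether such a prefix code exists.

1.125; no

With common denominator 2^3 = 8: Σ 2^(−ℓᵢ) = 2/8 + 2/8 + 2/8 + 1/8 + 2/8 = 9/8 = 1.125.
Kraft's inequality requires Σ ≤ 1; here Σ = 1.125 > 1, so no such prefix code exists.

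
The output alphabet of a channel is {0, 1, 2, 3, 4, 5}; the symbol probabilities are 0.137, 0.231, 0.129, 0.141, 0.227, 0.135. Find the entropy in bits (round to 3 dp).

2.536 bits

H = −Σ pᵢ log₂ pᵢ.
−0.137·log₂(0.137) = 0.3929
−0.231·log₂(0.231) = 0.4883
−0.129·log₂(0.129) = 0.3811
−0.141·log₂(0.141) = 0.3985
−0.227·log₂(0.227) = 0.4856
−0.135·log₂(0.135) = 0.3900
Sum ≈ 2.5365 → 2.536 bits.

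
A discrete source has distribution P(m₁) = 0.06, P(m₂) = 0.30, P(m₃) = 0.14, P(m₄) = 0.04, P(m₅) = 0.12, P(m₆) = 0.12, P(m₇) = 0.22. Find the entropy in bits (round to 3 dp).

H = −Σ pᵢ log₂ pᵢ.
−0.06·log₂(0.06) = 0.2435
−0.30·log₂(0.30) = 0.5211
−0.14·log₂(0.14) = 0.3971
−0.04·log₂(0.04) = 0.1858
−0.12·log₂(0.12) = 0.3671
−0.12·log₂(0.12) = 0.3671
−0.22·log₂(0.22) = 0.4806
Sum ≈ 2.5622 → 2.562 bits.

2.562 bits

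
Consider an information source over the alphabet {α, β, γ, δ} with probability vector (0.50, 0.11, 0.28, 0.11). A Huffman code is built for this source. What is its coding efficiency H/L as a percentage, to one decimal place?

Entropy H = −Σ p log₂ p ≈ 1.7148 bits.
Huffman merges: 11/100+11/100→11/50; 11/50+7/25→1/2; 1/2+1/2→1. L = 43/25 ≈ 1.7200.
Efficiency = H/L = 1.7148/1.7200 = 99.7%.

99.7%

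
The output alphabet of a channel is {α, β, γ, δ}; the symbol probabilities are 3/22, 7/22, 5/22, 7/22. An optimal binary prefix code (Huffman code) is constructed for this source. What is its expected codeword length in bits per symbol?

Repeatedly combine the two least-probable nodes; the expected code length is the sum of the merged weights.
merge 3/22 + 5/22 → 4/11
merge 7/22 + 7/22 → 7/11
merge 4/11 + 7/11 → 1
L = 4/11 + 7/11 + 1 = 2 bits/symbol.

2 bits/symbol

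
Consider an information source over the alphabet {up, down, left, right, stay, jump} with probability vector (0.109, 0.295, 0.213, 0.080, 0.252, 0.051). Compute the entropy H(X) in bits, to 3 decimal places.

2.355 bits

H = −Σ pᵢ log₂ pᵢ.
−0.109·log₂(0.109) = 0.3485
−0.295·log₂(0.295) = 0.5196
−0.213·log₂(0.213) = 0.4752
−0.080·log₂(0.080) = 0.2915
−0.252·log₂(0.252) = 0.5011
−0.051·log₂(0.051) = 0.2190
Sum ≈ 2.3549 → 2.355 bits.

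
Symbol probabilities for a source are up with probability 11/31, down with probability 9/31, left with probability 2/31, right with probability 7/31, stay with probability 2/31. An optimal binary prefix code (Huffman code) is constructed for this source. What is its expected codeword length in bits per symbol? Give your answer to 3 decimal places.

2.129 bits/symbol

Repeatedly combine the two least-probable nodes; the expected code length is the sum of the merged weights.
merge 2/31 + 2/31 → 4/31
merge 4/31 + 7/31 → 11/31
merge 9/31 + 11/31 → 20/31
merge 11/31 + 20/31 → 1
L = 4/31 + 11/31 + 20/31 + 1 = 66/31 ≈ 2.129 bits/symbol.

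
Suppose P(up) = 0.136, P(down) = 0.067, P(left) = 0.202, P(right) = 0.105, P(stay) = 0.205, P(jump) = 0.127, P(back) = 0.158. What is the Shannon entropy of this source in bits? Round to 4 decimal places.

H = −Σ pᵢ log₂ pᵢ.
−0.136·log₂(0.136) = 0.3915
−0.067·log₂(0.067) = 0.2613
−0.202·log₂(0.202) = 0.4661
−0.105·log₂(0.105) = 0.3414
−0.205·log₂(0.205) = 0.4687
−0.127·log₂(0.127) = 0.3781
−0.158·log₂(0.158) = 0.4206
Sum ≈ 2.7277 → 2.7277 bits.

2.7277 bits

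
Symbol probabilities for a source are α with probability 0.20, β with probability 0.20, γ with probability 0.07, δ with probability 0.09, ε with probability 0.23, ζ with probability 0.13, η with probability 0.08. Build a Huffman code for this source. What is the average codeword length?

2.72 bits/symbol

Repeatedly combine the two least-probable nodes; the expected code length is the sum of the merged weights.
merge 7/100 + 2/25 → 3/20
merge 9/100 + 13/100 → 11/50
merge 3/20 + 1/5 → 7/20
merge 1/5 + 11/50 → 21/50
merge 23/100 + 7/20 → 29/50
merge 21/50 + 29/50 → 1
L = 3/20 + 11/50 + 7/20 + 21/50 + 29/50 + 1 = 68/25 = 2.72 bits/symbol.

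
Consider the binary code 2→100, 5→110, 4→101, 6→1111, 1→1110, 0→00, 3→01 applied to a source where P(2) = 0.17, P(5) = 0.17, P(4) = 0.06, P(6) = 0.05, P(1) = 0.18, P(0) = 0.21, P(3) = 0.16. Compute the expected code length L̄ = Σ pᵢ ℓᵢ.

2.86 bits/symbol

L̄ = Σ pᵢ·ℓᵢ = 0.17·3 + 0.17·3 + 0.06·3 + 0.05·4 + 0.18·4 + 0.21·2 + 0.16·2 = 2.86 bits/symbol.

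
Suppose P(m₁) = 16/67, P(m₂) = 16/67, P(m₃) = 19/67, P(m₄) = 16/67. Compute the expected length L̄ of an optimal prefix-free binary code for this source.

2 bits/symbol

Repeatedly combine the two least-probable nodes; the expected code length is the sum of the merged weights.
merge 16/67 + 16/67 → 32/67
merge 16/67 + 19/67 → 35/67
merge 32/67 + 35/67 → 1
L = 32/67 + 35/67 + 1 = 2 bits/symbol.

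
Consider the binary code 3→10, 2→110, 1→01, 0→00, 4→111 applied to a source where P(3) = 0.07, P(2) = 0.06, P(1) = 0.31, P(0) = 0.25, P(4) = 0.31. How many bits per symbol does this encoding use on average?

L̄ = Σ pᵢ·ℓᵢ = 0.07·2 + 0.06·3 + 0.31·2 + 0.25·2 + 0.31·3 = 2.37 bits/symbol.

2.37 bits/symbol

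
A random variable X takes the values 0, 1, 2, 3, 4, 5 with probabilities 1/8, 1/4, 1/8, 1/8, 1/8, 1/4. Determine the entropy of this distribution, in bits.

Each probability is a power of 1/2, so log₂(1/p) is an integer.
H = Σ p·log₂(1/p) = 1/8·3 + 1/4·2 + 1/8·3 + 1/8·3 + 1/8·3 + 1/4·2 = 2.5 bits.

2.5 bits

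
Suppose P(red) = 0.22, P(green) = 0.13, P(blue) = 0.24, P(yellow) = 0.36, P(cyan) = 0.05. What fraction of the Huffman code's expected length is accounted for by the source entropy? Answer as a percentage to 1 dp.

Entropy H = −Σ p log₂ p ≈ 2.1041 bits.
Huffman merges: 1/20+13/100→9/50; 9/50+11/50→2/5; 6/25+9/25→3/5; 2/5+3/5→1. L = 109/50 ≈ 2.1800.
Efficiency = H/L = 2.1041/2.1800 = 96.5%.

96.5%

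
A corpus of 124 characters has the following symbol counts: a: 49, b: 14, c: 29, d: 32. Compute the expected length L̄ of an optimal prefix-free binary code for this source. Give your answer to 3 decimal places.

1.952 bits/symbol

Probabilities are the counts divided by 124.
Repeatedly combine the two least-probable nodes; the expected code length is the sum of the merged weights.
merge 7/62 + 29/124 → 43/124
merge 8/31 + 43/124 → 75/124
merge 49/124 + 75/124 → 1
L = 43/124 + 75/124 + 1 = 121/62 ≈ 1.952 bits/symbol.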